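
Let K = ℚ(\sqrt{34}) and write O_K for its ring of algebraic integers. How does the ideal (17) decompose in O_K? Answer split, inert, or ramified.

p ramifies

d = 34 ≡ 2 (mod 4), so O_K = ℤ[√34] and disc(K) = 4d = 136.
17 divides disc(K) = 136, so 17 ramifies.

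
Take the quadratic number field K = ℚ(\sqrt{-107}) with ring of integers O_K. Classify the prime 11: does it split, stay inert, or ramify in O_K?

Since -107 ≡ 1 mod 4, the ring of integers is ℤ[(1+√-107)/2] with discriminant -107.
11 ∤ -107, so 11 is unramified.
(-107/11) = 3^5 mod 11 = 1, giving Legendre symbol 1.
(-107/11) = 1, so 11 splits.

splits completely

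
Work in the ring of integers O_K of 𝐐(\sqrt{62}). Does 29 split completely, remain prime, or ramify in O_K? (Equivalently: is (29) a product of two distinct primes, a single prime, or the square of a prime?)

split

62 mod 4 = 2, hence disc K = 4·62 = 248 and O_K = ℤ[√62].
29 ∤ 248, so 29 is unramified.
Euler's criterion: 62^14 mod 29 = 1. Thus (62|29) = 1.
Legendre symbol 1 ⇒ 29 is split.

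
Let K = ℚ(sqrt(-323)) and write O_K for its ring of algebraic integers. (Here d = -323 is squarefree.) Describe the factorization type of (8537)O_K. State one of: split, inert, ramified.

p is inert

Since -323 ≡ 1 mod 4, the ring of integers is ℤ[(1+√-323)/2] with discriminant -323.
disc(K) = -323 is not divisible by 8537; 8537 is unramified.
Compute (-323/8537) via Euler: 8214^((8537-1)/2) mod 8537 = 8536, so (-323/8537) = -1.
Legendre symbol -1 ⇒ 8537 is inert.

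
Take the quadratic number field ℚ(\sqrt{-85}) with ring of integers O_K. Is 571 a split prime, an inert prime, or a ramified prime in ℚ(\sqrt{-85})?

p splits

Since -85 ≢ 1 mod 4, the ring of integers is ℤ[√-85] with discriminant 4·(-85) = -340.
disc(K) = -340 is not divisible by 571; 571 is unramified.
Compute (-85/571) via Euler: 486^((571-1)/2) mod 571 = 1, so (-85/571) = 1.
(-85/571) = 1, so 571 splits.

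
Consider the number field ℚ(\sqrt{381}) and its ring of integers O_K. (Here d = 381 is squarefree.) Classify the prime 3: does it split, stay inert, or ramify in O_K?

d = 381 ≡ 1 (mod 4), so O_K = ℤ[(1+√381)/2] and disc(K) = d = 381.
Ramification test: 3 | 381. The prime 3 ramifies in K.

p ramifies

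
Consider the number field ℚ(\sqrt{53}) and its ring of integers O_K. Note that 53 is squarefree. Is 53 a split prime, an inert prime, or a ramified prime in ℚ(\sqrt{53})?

53 is ramified

Since 53 ≡ 1 mod 4, the ring of integers is ℤ[(1+√53)/2] with discriminant 53.
Ramification test: 53 | 53. The prime 53 ramifies in K.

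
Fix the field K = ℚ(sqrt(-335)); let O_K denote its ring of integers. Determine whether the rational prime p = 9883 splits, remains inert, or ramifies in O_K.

p splits

d = -335 ≡ 1 (mod 4), so O_K = ℤ[(1+√-335)/2] and disc(K) = d = -335.
Since gcd(9883, -335) = 1 the prime 9883 does not ramify.
Euler's criterion: (-335)^4941 mod 9883 = 1. Thus (-335|9883) = 1.
d is a quadratic residue mod p, hence 9883 splits in O_K.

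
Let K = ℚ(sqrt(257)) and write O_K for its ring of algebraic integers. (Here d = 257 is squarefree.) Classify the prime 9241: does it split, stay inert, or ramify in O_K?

d = 257 ≡ 1 (mod 4), so O_K = ℤ[(1+√257)/2] and disc(K) = d = 257.
Since gcd(9241, 257) = 1 the prime 9241 does not ramify.
(257/9241) = 257^4620 mod 9241 = 1, giving Legendre symbol 1.
d is a quadratic residue mod p, hence 9241 splits in O_K.

9241 splits in O_K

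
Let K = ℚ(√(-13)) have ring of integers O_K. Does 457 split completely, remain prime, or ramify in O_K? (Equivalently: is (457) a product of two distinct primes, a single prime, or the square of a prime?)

Since -13 ≢ 1 mod 4, the ring of integers is ℤ[√-13] with discriminant 4·(-13) = -52.
disc(K) = -52 is not divisible by 457; 457 is unramified.
(-13/457) = 444^228 mod 457 = 456, giving Legendre symbol -1.
(-13/457) = -1, so 457 is inert.

inert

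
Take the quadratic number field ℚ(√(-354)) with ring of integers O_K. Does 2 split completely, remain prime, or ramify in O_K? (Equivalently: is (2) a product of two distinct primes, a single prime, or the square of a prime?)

ramified — (2) = 𝔭²

d = -354 ≡ 2 (mod 4), so O_K = ℤ[√-354] and disc(K) = 4d = -1416.
Ramification test: 2 | -1416. The prime 2 ramifies in K.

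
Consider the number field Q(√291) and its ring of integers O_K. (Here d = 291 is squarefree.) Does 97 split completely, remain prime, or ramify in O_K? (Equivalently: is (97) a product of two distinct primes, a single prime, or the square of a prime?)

p ramifies

Since 291 ≢ 1 mod 4, the ring of integers is ℤ[√291] with discriminant 4·291 = 1164.
disc(K) = 1164 = 97·12, so p = 97 is ramified.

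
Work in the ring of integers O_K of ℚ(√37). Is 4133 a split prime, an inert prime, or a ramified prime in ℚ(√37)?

d = 37 ≡ 1 (mod 4), so O_K = ℤ[(1+√37)/2] and disc(K) = d = 37.
Since gcd(4133, 37) = 1 the prime 4133 does not ramify.
(37/4133) = 37^2066 mod 4133 = 1, giving Legendre symbol 1.
Legendre symbol 1 ⇒ 4133 is split.

split — (4133) = 𝔭₁𝔭₂ with 𝔭₁ ≠ 𝔭₂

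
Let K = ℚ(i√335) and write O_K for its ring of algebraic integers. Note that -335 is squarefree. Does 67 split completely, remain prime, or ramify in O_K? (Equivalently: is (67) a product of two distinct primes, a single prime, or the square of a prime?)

ramified — (67) = 𝔭²

d = -335 ≡ 1 (mod 4), so O_K = ℤ[(1+√-335)/2] and disc(K) = d = -335.
67 divides disc(K) = -335, so 67 ramifies.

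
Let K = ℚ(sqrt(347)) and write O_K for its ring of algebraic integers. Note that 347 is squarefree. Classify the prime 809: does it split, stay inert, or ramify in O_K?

split — (809) = 𝔭₁𝔭₂ with 𝔭₁ ≠ 𝔭₂

d = 347 ≡ 3 (mod 4), so O_K = ℤ[√347] and disc(K) = 4d = 1388.
disc(K) = 1388 is not divisible by 809; 809 is unramified.
Compute (347/809) via Euler: 347^((809-1)/2) mod 809 = 1, so (347/809) = 1.
(347/809) = 1, so 809 splits.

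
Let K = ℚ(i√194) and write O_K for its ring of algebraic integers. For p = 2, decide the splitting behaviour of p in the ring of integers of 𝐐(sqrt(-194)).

-194 mod 4 = 2, hence disc K = 4·(-194) = -776 and O_K = ℤ[√-194].
disc(K) = -776 = 2·(-388), so p = 2 is ramified.

ramified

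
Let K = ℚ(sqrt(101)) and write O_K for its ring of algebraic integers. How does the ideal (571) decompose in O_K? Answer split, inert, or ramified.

Since 101 ≡ 1 mod 4, the ring of integers is ℤ[(1+√101)/2] with discriminant 101.
571 ∤ 101, so 571 is unramified.
Euler's criterion: 101^285 mod 571 = 570. Thus (101|571) = -1.
Legendre symbol -1 ⇒ 571 is inert.

p is inert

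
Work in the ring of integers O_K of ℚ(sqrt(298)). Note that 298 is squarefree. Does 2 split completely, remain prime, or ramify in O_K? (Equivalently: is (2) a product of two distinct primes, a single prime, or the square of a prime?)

298 mod 4 = 2, hence disc K = 4·298 = 1192 and O_K = ℤ[√298].
2 divides disc(K) = 1192, so 2 ramifies.

ramified — (2) = 𝔭²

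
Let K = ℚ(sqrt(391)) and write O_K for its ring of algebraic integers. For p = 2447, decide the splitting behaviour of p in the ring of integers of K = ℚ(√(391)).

remains prime (inert)

Since 391 ≢ 1 mod 4, the ring of integers is ℤ[√391] with discriminant 4·391 = 1564.
2447 ∤ 1564, so 2447 is unramified.
Euler's criterion: 391^1223 mod 2447 = 2446. Thus (391|2447) = -1.
Legendre symbol -1 ⇒ 2447 is inert.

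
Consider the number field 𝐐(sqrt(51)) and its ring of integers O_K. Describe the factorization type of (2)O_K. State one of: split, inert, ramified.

p ramifies

Since 51 ≢ 1 mod 4, the ring of integers is ℤ[√51] with discriminant 4·51 = 204.
2 divides disc(K) = 204, so 2 ramifies.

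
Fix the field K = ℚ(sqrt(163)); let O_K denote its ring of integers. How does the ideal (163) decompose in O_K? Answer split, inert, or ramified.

Since 163 ≢ 1 mod 4, the ring of integers is ℤ[√163] with discriminant 4·163 = 652.
163 divides disc(K) = 652, so 163 ramifies.

ramified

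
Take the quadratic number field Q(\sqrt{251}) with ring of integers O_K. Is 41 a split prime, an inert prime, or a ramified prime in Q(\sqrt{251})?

41 splits in O_K

Since 251 ≢ 1 mod 4, the ring of integers is ℤ[√251] with discriminant 4·251 = 1004.
Since gcd(41, 1004) = 1 the prime 41 does not ramify.
(251/41) = 5^20 mod 41 = 1, giving Legendre symbol 1.
Legendre symbol 1 ⇒ 41 is split.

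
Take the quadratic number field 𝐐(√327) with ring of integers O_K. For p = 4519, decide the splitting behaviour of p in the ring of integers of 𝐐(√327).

Since 327 ≢ 1 mod 4, the ring of integers is ℤ[√327] with discriminant 4·327 = 1308.
Since gcd(4519, 1308) = 1 the prime 4519 does not ramify.
Legendre symbol by Euler's criterion: (327/4519) ≡ 327^2259 ≡ 1 (mod 4519), i.e. (327/4519) = 1.
Legendre symbol 1 ⇒ 4519 is split.

split — (4519) = 𝔭₁𝔭₂ with 𝔭₁ ≠ 𝔭₂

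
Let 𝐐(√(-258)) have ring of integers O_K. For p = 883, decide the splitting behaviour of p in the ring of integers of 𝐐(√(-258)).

split

-258 mod 4 = 2, hence disc K = 4·(-258) = -1032 and O_K = ℤ[√-258].
disc(K) = -1032 is not divisible by 883; 883 is unramified.
(-258/883) = 625^441 mod 883 = 1, giving Legendre symbol 1.
(-258/883) = 1, so 883 splits.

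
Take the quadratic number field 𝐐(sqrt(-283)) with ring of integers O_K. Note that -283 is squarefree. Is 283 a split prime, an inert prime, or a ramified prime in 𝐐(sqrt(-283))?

d = -283 ≡ 1 (mod 4), so O_K = ℤ[(1+√-283)/2] and disc(K) = d = -283.
283 divides disc(K) = -283, so 283 ramifies.

ramifies in O_K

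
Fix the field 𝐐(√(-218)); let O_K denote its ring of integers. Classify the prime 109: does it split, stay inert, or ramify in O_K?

-218 mod 4 = 2, hence disc K = 4·(-218) = -872 and O_K = ℤ[√-218].
disc(K) = -872 = 109·(-8), so p = 109 is ramified.

ramified — (109) = 𝔭²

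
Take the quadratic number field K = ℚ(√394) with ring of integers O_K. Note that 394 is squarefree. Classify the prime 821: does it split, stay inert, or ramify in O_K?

d = 394 ≡ 2 (mod 4), so O_K = ℤ[√394] and disc(K) = 4d = 1576.
disc(K) = 1576 is not divisible by 821; 821 is unramified.
(394/821) = 394^410 mod 821 = 820, giving Legendre symbol -1.
(394/821) = -1, so 821 is inert.

p is inert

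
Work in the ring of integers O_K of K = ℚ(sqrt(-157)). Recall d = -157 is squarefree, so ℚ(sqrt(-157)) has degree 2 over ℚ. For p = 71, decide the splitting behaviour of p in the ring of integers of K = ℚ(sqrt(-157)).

inert — (71) stays prime in O_K

Since -157 ≢ 1 mod 4, the ring of integers is ℤ[√-157] with discriminant 4·(-157) = -628.
71 ∤ -628, so 71 is unramified.
Compute (-157/71) via Euler: 56^((71-1)/2) mod 71 = 70, so (-157/71) = -1.
Legendre symbol -1 ⇒ 71 is inert.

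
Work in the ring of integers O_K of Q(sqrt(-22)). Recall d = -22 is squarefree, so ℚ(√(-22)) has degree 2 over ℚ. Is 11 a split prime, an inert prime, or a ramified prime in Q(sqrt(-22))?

ramifies in O_K

Since -22 ≢ 1 mod 4, the ring of integers is ℤ[√-22] with discriminant 4·(-22) = -88.
disc(K) = -88 = 11·(-8), so p = 11 is ramified.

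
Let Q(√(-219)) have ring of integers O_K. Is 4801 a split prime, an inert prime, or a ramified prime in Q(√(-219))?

-219 mod 4 = 1, hence disc K = -219 and O_K = ℤ[(1+√-219)/2].
Since gcd(4801, -219) = 1 the prime 4801 does not ramify.
(-219/4801) = 4582^2400 mod 4801 = 4800, giving Legendre symbol -1.
Legendre symbol -1 ⇒ 4801 is inert.

inert — (4801) stays prime in O_K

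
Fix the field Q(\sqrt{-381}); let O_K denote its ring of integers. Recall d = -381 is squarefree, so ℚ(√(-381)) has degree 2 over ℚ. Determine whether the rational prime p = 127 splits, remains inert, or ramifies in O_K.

127 is ramified

Since -381 ≢ 1 mod 4, the ring of integers is ℤ[√-381] with discriminant 4·(-381) = -1524.
Ramification test: 127 | -1524. The prime 127 ramifies in K.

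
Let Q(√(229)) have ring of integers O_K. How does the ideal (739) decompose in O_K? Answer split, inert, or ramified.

739 remains inert

Since 229 ≡ 1 mod 4, the ring of integers is ℤ[(1+√229)/2] with discriminant 229.
Since gcd(739, 229) = 1 the prime 739 does not ramify.
(229/739) = 229^369 mod 739 = 738, giving Legendre symbol -1.
d is a non-residue mod p, hence 739 remains inert in O_K.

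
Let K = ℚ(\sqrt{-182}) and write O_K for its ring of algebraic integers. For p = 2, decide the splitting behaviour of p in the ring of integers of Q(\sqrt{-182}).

d = -182 ≡ 2 (mod 4), so O_K = ℤ[√-182] and disc(K) = 4d = -728.
disc(K) = -728 = 2·(-364), so p = 2 is ramified.

2 is ramified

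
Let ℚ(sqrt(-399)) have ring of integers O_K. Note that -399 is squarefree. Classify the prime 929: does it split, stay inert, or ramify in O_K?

p splits

-399 mod 4 = 1, hence disc K = -399 and O_K = ℤ[(1+√-399)/2].
929 ∤ -399, so 929 is unramified.
Compute (-399/929) via Euler: 530^((929-1)/2) mod 929 = 1, so (-399/929) = 1.
Legendre symbol 1 ⇒ 929 is split.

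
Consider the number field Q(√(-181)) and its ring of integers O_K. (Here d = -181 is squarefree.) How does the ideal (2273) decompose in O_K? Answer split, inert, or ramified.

Since -181 ≢ 1 mod 4, the ring of integers is ℤ[√-181] with discriminant 4·(-181) = -724.
disc(K) = -724 is not divisible by 2273; 2273 is unramified.
Euler's criterion: (-181)^1136 mod 2273 = 1. Thus (-181|2273) = 1.
(-181/2273) = 1, so 2273 splits.

splits completely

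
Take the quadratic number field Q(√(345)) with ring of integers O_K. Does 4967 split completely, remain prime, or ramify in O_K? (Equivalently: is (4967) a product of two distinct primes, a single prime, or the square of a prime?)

remains prime (inert)

d = 345 ≡ 1 (mod 4), so O_K = ℤ[(1+√345)/2] and disc(K) = d = 345.
4967 ∤ 345, so 4967 is unramified.
Legendre symbol by Euler's criterion: (345/4967) ≡ 345^2483 ≡ 4966 (mod 4967), i.e. (345/4967) = -1.
Legendre symbol -1 ⇒ 4967 is inert.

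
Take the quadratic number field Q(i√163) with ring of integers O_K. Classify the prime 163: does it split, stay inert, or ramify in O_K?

ramifies in O_K

Since -163 ≡ 1 mod 4, the ring of integers is ℤ[(1+√-163)/2] with discriminant -163.
disc(K) = -163 = 163·(-1), so p = 163 is ramified.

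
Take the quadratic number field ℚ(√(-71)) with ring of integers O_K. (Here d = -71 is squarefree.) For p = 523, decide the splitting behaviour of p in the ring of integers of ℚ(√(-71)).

d = -71 ≡ 1 (mod 4), so O_K = ℤ[(1+√-71)/2] and disc(K) = d = -71.
Since gcd(523, -71) = 1 the prime 523 does not ramify.
Euler's criterion: (-71)^261 mod 523 = 522. Thus (-71|523) = -1.
(-71/523) = -1, so 523 is inert.

inert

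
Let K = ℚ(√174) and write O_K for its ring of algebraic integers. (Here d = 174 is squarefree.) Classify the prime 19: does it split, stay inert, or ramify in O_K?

remains prime (inert)

174 mod 4 = 2, hence disc K = 4·174 = 696 and O_K = ℤ[√174].
disc(K) = 696 is not divisible by 19; 19 is unramified.
Compute (174/19) via Euler: 3^((19-1)/2) mod 19 = 18, so (174/19) = -1.
Legendre symbol -1 ⇒ 19 is inert.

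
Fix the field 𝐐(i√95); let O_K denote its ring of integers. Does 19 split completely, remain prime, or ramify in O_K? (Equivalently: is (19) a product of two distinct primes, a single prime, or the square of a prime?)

-95 mod 4 = 1, hence disc K = -95 and O_K = ℤ[(1+√-95)/2].
Ramification test: 19 | -95. The prime 19 ramifies in K.

p ramifies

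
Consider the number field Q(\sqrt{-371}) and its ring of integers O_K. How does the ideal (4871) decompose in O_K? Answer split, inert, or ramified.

-371 mod 4 = 1, hence disc K = -371 and O_K = ℤ[(1+√-371)/2].
4871 ∤ -371, so 4871 is unramified.
Legendre symbol by Euler's criterion: (-371/4871) ≡ (-371)^2435 ≡ 1 (mod 4871), i.e. (-371/4871) = 1.
(-371/4871) = 1, so 4871 splits.

split — (4871) = 𝔭₁𝔭₂ with 𝔭₁ ≠ 𝔭₂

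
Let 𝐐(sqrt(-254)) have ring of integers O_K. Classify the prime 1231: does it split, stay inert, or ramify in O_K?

p splits

Since -254 ≢ 1 mod 4, the ring of integers is ℤ[√-254] with discriminant 4·(-254) = -1016.
Since gcd(1231, -1016) = 1 the prime 1231 does not ramify.
Euler's criterion: (-254)^615 mod 1231 = 1. Thus (-254|1231) = 1.
d is a quadratic residue mod p, hence 1231 splits in O_K.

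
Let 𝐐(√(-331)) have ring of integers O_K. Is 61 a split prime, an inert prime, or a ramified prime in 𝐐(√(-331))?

remains prime (inert)

-331 mod 4 = 1, hence disc K = -331 and O_K = ℤ[(1+√-331)/2].
disc(K) = -331 is not divisible by 61; 61 is unramified.
Compute (-331/61) via Euler: 35^((61-1)/2) mod 61 = 60, so (-331/61) = -1.
(-331/61) = -1, so 61 is inert.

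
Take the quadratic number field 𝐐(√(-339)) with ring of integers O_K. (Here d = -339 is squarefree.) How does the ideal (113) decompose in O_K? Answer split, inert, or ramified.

ramified — (113) = 𝔭²

-339 mod 4 = 1, hence disc K = -339 and O_K = ℤ[(1+√-339)/2].
113 divides disc(K) = -339, so 113 ramifies.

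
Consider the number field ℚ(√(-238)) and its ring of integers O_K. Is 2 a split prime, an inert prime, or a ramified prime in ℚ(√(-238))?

d = -238 ≡ 2 (mod 4), so O_K = ℤ[√-238] and disc(K) = 4d = -952.
Ramification test: 2 | -952. The prime 2 ramifies in K.

p ramifies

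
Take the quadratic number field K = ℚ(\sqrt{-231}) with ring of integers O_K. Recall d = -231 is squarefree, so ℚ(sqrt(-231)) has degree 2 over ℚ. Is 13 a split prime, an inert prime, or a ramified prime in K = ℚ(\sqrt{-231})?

-231 mod 4 = 1, hence disc K = -231 and O_K = ℤ[(1+√-231)/2].
disc(K) = -231 is not divisible by 13; 13 is unramified.
Euler's criterion: (-231)^6 mod 13 = 1. Thus (-231|13) = 1.
(-231/13) = 1, so 13 splits.

splits completely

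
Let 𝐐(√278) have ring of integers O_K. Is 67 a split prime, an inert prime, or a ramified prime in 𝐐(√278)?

p splits

278 mod 4 = 2, hence disc K = 4·278 = 1112 and O_K = ℤ[√278].
Since gcd(67, 1112) = 1 the prime 67 does not ramify.
Euler's criterion: 278^33 mod 67 = 1. Thus (278|67) = 1.
(278/67) = 1, so 67 splits.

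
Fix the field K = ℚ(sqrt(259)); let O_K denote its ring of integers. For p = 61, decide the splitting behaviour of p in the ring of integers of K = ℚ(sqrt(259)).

split

Since 259 ≢ 1 mod 4, the ring of integers is ℤ[√259] with discriminant 4·259 = 1036.
disc(K) = 1036 is not divisible by 61; 61 is unramified.
Compute (259/61) via Euler: 15^((61-1)/2) mod 61 = 1, so (259/61) = 1.
d is a quadratic residue mod p, hence 61 splits in O_K.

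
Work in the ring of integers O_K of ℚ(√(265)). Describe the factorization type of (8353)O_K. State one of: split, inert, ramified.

8353 splits in O_K

265 mod 4 = 1, hence disc K = 265 and O_K = ℤ[(1+√265)/2].
8353 ∤ 265, so 8353 is unramified.
Euler's criterion: 265^4176 mod 8353 = 1. Thus (265|8353) = 1.
(265/8353) = 1, so 8353 splits.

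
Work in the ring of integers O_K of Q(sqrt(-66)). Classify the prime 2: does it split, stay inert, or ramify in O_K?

d = -66 ≡ 2 (mod 4), so O_K = ℤ[√-66] and disc(K) = 4d = -264.
disc(K) = -264 = 2·(-132), so p = 2 is ramified.

2 is ramified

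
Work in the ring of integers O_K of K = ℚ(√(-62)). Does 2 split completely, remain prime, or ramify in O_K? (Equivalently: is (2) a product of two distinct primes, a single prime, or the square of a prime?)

ramified

d = -62 ≡ 2 (mod 4), so O_K = ℤ[√-62] and disc(K) = 4d = -248.
Ramification test: 2 | -248. The prime 2 ramifies in K.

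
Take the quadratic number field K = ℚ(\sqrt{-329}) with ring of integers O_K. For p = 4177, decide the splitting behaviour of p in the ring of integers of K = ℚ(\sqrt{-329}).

p splits

d = -329 ≡ 3 (mod 4), so O_K = ℤ[√-329] and disc(K) = 4d = -1316.
4177 ∤ -1316, so 4177 is unramified.
(-329/4177) = 3848^2088 mod 4177 = 1, giving Legendre symbol 1.
(-329/4177) = 1, so 4177 splits.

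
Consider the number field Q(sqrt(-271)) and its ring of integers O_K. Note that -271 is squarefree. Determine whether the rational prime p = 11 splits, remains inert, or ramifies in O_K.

-271 mod 4 = 1, hence disc K = -271 and O_K = ℤ[(1+√-271)/2].
disc(K) = -271 is not divisible by 11; 11 is unramified.
(-271/11) = 4^5 mod 11 = 1, giving Legendre symbol 1.
(-271/11) = 1, so 11 splits.

split — (11) = 𝔭₁𝔭₂ with 𝔭₁ ≠ 𝔭₂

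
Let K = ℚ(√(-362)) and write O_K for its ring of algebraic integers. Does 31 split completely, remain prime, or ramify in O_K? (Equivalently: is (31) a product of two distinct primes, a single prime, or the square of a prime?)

31 splits in O_K

Since -362 ≢ 1 mod 4, the ring of integers is ℤ[√-362] with discriminant 4·(-362) = -1448.
disc(K) = -1448 is not divisible by 31; 31 is unramified.
Euler's criterion: (-362)^15 mod 31 = 1. Thus (-362|31) = 1.
Legendre symbol 1 ⇒ 31 is split.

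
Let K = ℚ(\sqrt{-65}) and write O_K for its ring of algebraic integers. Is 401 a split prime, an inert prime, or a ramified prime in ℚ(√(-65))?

-65 mod 4 = 3, hence disc K = 4·(-65) = -260 and O_K = ℤ[√-65].
Since gcd(401, -260) = 1 the prime 401 does not ramify.
Legendre symbol by Euler's criterion: (-65/401) ≡ (-65)^200 ≡ 400 (mod 401), i.e. (-65/401) = -1.
Legendre symbol -1 ⇒ 401 is inert.

401 remains inert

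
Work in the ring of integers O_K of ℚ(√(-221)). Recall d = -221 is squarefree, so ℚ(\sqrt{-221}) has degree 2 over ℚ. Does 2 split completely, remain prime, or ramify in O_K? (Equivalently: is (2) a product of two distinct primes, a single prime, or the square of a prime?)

ramified — (2) = 𝔭²

Since -221 ≢ 1 mod 4, the ring of integers is ℤ[√-221] with discriminant 4·(-221) = -884.
disc(K) = -884 = 2·(-442), so p = 2 is ramified.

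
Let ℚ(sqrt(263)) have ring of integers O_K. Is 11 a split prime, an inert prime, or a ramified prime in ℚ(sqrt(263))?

263 mod 4 = 3, hence disc K = 4·263 = 1052 and O_K = ℤ[√263].
disc(K) = 1052 is not divisible by 11; 11 is unramified.
Compute (263/11) via Euler: 10^((11-1)/2) mod 11 = 10, so (263/11) = -1.
(263/11) = -1, so 11 is inert.

11 remains inert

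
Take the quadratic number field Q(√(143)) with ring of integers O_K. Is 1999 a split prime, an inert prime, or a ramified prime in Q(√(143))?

p splits

Since 143 ≢ 1 mod 4, the ring of integers is ℤ[√143] with discriminant 4·143 = 572.
1999 ∤ 572, so 1999 is unramified.
Compute (143/1999) via Euler: 143^((1999-1)/2) mod 1999 = 1, so (143/1999) = 1.
d is a quadratic residue mod p, hence 1999 splits in O_K.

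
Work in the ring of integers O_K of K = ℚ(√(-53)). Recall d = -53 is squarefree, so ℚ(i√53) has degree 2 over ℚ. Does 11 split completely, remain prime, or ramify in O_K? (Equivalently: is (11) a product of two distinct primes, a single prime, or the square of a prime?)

d = -53 ≡ 3 (mod 4), so O_K = ℤ[√-53] and disc(K) = 4d = -212.
disc(K) = -212 is not divisible by 11; 11 is unramified.
Legendre symbol by Euler's criterion: (-53/11) ≡ (-53)^5 ≡ 10 (mod 11), i.e. (-53/11) = -1.
d is a non-residue mod p, hence 11 remains inert in O_K.

inert — (11) stays prime in O_K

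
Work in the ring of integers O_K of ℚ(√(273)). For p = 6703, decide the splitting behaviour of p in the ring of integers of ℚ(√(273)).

d = 273 ≡ 1 (mod 4), so O_K = ℤ[(1+√273)/2] and disc(K) = d = 273.
Since gcd(6703, 273) = 1 the prime 6703 does not ramify.
Euler's criterion: 273^3351 mod 6703 = 6702. Thus (273|6703) = -1.
(273/6703) = -1, so 6703 is inert.

p is inert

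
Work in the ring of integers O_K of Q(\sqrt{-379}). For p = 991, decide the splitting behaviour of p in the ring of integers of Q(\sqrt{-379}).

d = -379 ≡ 1 (mod 4), so O_K = ℤ[(1+√-379)/2] and disc(K) = d = -379.
991 ∤ -379, so 991 is unramified.
Euler's criterion: (-379)^495 mod 991 = 990. Thus (-379|991) = -1.
(-379/991) = -1, so 991 is inert.

inert — (991) stays prime in O_K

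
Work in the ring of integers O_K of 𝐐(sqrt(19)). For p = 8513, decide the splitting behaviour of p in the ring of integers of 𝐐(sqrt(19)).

19 mod 4 = 3, hence disc K = 4·19 = 76 and O_K = ℤ[√19].
8513 ∤ 76, so 8513 is unramified.
Compute (19/8513) via Euler: 19^((8513-1)/2) mod 8513 = 1, so (19/8513) = 1.
Legendre symbol 1 ⇒ 8513 is split.

splits completely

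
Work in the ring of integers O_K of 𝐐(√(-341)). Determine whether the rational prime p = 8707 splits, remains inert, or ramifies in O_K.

Since -341 ≢ 1 mod 4, the ring of integers is ℤ[√-341] with discriminant 4·(-341) = -1364.
8707 ∤ -1364, so 8707 is unramified.
(-341/8707) = 8366^4353 mod 8707 = 8706, giving Legendre symbol -1.
d is a non-residue mod p, hence 8707 remains inert in O_K.

inert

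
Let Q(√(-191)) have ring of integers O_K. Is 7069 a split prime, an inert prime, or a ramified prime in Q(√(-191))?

split

-191 mod 4 = 1, hence disc K = -191 and O_K = ℤ[(1+√-191)/2].
Since gcd(7069, -191) = 1 the prime 7069 does not ramify.
Legendre symbol by Euler's criterion: (-191/7069) ≡ (-191)^3534 ≡ 1 (mod 7069), i.e. (-191/7069) = 1.
d is a quadratic residue mod p, hence 7069 splits in O_K.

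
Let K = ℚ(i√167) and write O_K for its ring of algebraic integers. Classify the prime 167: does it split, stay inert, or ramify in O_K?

p ramifies

Since -167 ≡ 1 mod 4, the ring of integers is ℤ[(1+√-167)/2] with discriminant -167.
disc(K) = -167 = 167·(-1), so p = 167 is ramified.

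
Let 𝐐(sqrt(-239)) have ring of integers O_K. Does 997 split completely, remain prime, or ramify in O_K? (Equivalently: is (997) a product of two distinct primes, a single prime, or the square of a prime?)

inert

Since -239 ≡ 1 mod 4, the ring of integers is ℤ[(1+√-239)/2] with discriminant -239.
disc(K) = -239 is not divisible by 997; 997 is unramified.
Legendre symbol by Euler's criterion: (-239/997) ≡ (-239)^498 ≡ 996 (mod 997), i.e. (-239/997) = -1.
d is a non-residue mod p, hence 997 remains inert in O_K.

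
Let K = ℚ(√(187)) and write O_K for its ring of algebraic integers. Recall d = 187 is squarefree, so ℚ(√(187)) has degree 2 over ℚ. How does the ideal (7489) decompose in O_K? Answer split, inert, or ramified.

7489 splits in O_K

d = 187 ≡ 3 (mod 4), so O_K = ℤ[√187] and disc(K) = 4d = 748.
Since gcd(7489, 748) = 1 the prime 7489 does not ramify.
(187/7489) = 187^3744 mod 7489 = 1, giving Legendre symbol 1.
(187/7489) = 1, so 7489 splits.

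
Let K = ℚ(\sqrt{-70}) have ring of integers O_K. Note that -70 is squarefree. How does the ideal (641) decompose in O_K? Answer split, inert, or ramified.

split — (641) = 𝔭₁𝔭₂ with 𝔭₁ ≠ 𝔭₂

Since -70 ≢ 1 mod 4, the ring of integers is ℤ[√-70] with discriminant 4·(-70) = -280.
disc(K) = -280 is not divisible by 641; 641 is unramified.
Compute (-70/641) via Euler: 571^((641-1)/2) mod 641 = 1, so (-70/641) = 1.
(-70/641) = 1, so 641 splits.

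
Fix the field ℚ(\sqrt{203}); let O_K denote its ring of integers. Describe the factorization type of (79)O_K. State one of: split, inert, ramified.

203 mod 4 = 3, hence disc K = 4·203 = 812 and O_K = ℤ[√203].
79 ∤ 812, so 79 is unramified.
(203/79) = 45^39 mod 79 = 1, giving Legendre symbol 1.
(203/79) = 1, so 79 splits.

split — (79) = 𝔭₁𝔭₂ with 𝔭₁ ≠ 𝔭₂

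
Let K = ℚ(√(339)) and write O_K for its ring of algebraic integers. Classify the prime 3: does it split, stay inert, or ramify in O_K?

d = 339 ≡ 3 (mod 4), so O_K = ℤ[√339] and disc(K) = 4d = 1356.
3 divides disc(K) = 1356, so 3 ramifies.

ramified — (3) = 𝔭²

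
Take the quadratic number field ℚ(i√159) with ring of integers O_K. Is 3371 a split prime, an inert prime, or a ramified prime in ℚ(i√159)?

split

Since -159 ≡ 1 mod 4, the ring of integers is ℤ[(1+√-159)/2] with discriminant -159.
3371 ∤ -159, so 3371 is unramified.
Compute (-159/3371) via Euler: 3212^((3371-1)/2) mod 3371 = 1, so (-159/3371) = 1.
Legendre symbol 1 ⇒ 3371 is split.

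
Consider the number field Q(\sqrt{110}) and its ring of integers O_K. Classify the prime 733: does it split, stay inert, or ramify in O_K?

733 remains inert

Since 110 ≢ 1 mod 4, the ring of integers is ℤ[√110] with discriminant 4·110 = 440.
Since gcd(733, 440) = 1 the prime 733 does not ramify.
Euler's criterion: 110^366 mod 733 = 732. Thus (110|733) = -1.
d is a non-residue mod p, hence 733 remains inert in O_K.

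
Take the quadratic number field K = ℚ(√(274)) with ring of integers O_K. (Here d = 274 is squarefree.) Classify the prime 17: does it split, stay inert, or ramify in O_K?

split — (17) = 𝔭₁𝔭₂ with 𝔭₁ ≠ 𝔭₂

d = 274 ≡ 2 (mod 4), so O_K = ℤ[√274] and disc(K) = 4d = 1096.
Since gcd(17, 1096) = 1 the prime 17 does not ramify.
Euler's criterion: 274^8 mod 17 = 1. Thus (274|17) = 1.
Legendre symbol 1 ⇒ 17 is split.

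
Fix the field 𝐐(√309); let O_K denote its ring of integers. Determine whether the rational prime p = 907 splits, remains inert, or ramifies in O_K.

split — (907) = 𝔭₁𝔭₂ with 𝔭₁ ≠ 𝔭₂

Since 309 ≡ 1 mod 4, the ring of integers is ℤ[(1+√309)/2] with discriminant 309.
Since gcd(907, 309) = 1 the prime 907 does not ramify.
(309/907) = 309^453 mod 907 = 1, giving Legendre symbol 1.
(309/907) = 1, so 907 splits.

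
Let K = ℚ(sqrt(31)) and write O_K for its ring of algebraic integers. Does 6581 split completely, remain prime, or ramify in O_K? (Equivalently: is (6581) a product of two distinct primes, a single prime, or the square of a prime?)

splits completely

d = 31 ≡ 3 (mod 4), so O_K = ℤ[√31] and disc(K) = 4d = 124.
6581 ∤ 124, so 6581 is unramified.
Legendre symbol by Euler's criterion: (31/6581) ≡ 31^3290 ≡ 1 (mod 6581), i.e. (31/6581) = 1.
(31/6581) = 1, so 6581 splits.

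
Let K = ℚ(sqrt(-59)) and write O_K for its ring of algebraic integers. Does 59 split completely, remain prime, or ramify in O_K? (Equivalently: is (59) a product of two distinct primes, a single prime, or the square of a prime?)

d = -59 ≡ 1 (mod 4), so O_K = ℤ[(1+√-59)/2] and disc(K) = d = -59.
Ramification test: 59 | -59. The prime 59 ramifies in K.

ramified — (59) = 𝔭²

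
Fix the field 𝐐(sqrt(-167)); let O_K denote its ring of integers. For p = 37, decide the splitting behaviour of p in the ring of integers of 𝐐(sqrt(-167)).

-167 mod 4 = 1, hence disc K = -167 and O_K = ℤ[(1+√-167)/2].
Since gcd(37, -167) = 1 the prime 37 does not ramify.
Legendre symbol by Euler's criterion: (-167/37) ≡ (-167)^18 ≡ 36 (mod 37), i.e. (-167/37) = -1.
d is a non-residue mod p, hence 37 remains inert in O_K.

inert — (37) stays prime in O_K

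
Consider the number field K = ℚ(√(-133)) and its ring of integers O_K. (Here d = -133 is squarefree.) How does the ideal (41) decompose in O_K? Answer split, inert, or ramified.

Since -133 ≢ 1 mod 4, the ring of integers is ℤ[√-133] with discriminant 4·(-133) = -532.
Since gcd(41, -532) = 1 the prime 41 does not ramify.
Legendre symbol by Euler's criterion: (-133/41) ≡ (-133)^20 ≡ 1 (mod 41), i.e. (-133/41) = 1.
d is a quadratic residue mod p, hence 41 splits in O_K.

p splits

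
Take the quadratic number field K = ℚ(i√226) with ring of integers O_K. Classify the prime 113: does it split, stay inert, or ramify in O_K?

Since -226 ≢ 1 mod 4, the ring of integers is ℤ[√-226] with discriminant 4·(-226) = -904.
Ramification test: 113 | -904. The prime 113 ramifies in K.

113 is ramified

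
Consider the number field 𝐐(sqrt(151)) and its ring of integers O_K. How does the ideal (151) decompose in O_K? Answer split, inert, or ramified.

ramifies in O_K

Since 151 ≢ 1 mod 4, the ring of integers is ℤ[√151] with discriminant 4·151 = 604.
151 divides disc(K) = 604, so 151 ramifies.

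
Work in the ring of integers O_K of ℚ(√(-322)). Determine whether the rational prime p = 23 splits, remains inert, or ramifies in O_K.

d = -322 ≡ 2 (mod 4), so O_K = ℤ[√-322] and disc(K) = 4d = -1288.
Ramification test: 23 | -1288. The prime 23 ramifies in K.

p ramifies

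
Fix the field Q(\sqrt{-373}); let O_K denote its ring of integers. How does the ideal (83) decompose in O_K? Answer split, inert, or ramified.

p is inert

-373 mod 4 = 3, hence disc K = 4·(-373) = -1492 and O_K = ℤ[√-373].
83 ∤ -1492, so 83 is unramified.
Compute (-373/83) via Euler: 42^((83-1)/2) mod 83 = 82, so (-373/83) = -1.
(-373/83) = -1, so 83 is inert.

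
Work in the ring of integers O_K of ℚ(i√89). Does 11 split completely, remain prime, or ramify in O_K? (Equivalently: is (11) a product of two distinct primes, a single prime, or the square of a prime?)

d = -89 ≡ 3 (mod 4), so O_K = ℤ[√-89] and disc(K) = 4d = -356.
11 ∤ -356, so 11 is unramified.
(-89/11) = 10^5 mod 11 = 10, giving Legendre symbol -1.
d is a non-residue mod p, hence 11 remains inert in O_K.

remains prime (inert)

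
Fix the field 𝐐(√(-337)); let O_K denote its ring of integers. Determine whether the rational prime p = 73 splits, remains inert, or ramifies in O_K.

remains prime (inert)

Since -337 ≢ 1 mod 4, the ring of integers is ℤ[√-337] with discriminant 4·(-337) = -1348.
Since gcd(73, -1348) = 1 the prime 73 does not ramify.
(-337/73) = 28^36 mod 73 = 72, giving Legendre symbol -1.
d is a non-residue mod p, hence 73 remains inert in O_K.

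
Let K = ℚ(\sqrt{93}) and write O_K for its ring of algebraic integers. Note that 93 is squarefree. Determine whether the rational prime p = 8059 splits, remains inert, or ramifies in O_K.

remains prime (inert)

d = 93 ≡ 1 (mod 4), so O_K = ℤ[(1+√93)/2] and disc(K) = d = 93.
Since gcd(8059, 93) = 1 the prime 8059 does not ramify.
Euler's criterion: 93^4029 mod 8059 = 8058. Thus (93|8059) = -1.
d is a non-residue mod p, hence 8059 remains inert in O_K.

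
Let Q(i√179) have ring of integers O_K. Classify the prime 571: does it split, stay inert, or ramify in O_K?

remains prime (inert)

d = -179 ≡ 1 (mod 4), so O_K = ℤ[(1+√-179)/2] and disc(K) = d = -179.
disc(K) = -179 is not divisible by 571; 571 is unramified.
Legendre symbol by Euler's criterion: (-179/571) ≡ (-179)^285 ≡ 570 (mod 571), i.e. (-179/571) = -1.
Legendre symbol -1 ⇒ 571 is inert.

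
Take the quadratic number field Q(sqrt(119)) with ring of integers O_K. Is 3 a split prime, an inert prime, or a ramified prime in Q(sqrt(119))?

remains prime (inert)

d = 119 ≡ 3 (mod 4), so O_K = ℤ[√119] and disc(K) = 4d = 476.
Since gcd(3, 476) = 1 the prime 3 does not ramify.
Euler's criterion: 119^1 mod 3 = 2. Thus (119|3) = -1.
(119/3) = -1, so 3 is inert.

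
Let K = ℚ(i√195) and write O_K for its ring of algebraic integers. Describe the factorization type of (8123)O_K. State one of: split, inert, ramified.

inert — (8123) stays prime in O_K

-195 mod 4 = 1, hence disc K = -195 and O_K = ℤ[(1+√-195)/2].
8123 ∤ -195, so 8123 is unramified.
(-195/8123) = 7928^4061 mod 8123 = 8122, giving Legendre symbol -1.
d is a non-residue mod p, hence 8123 remains inert in O_K.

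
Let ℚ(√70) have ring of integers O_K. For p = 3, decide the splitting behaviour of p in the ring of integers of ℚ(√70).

split

d = 70 ≡ 2 (mod 4), so O_K = ℤ[√70] and disc(K) = 4d = 280.
3 ∤ 280, so 3 is unramified.
Euler's criterion: 70^1 mod 3 = 1. Thus (70|3) = 1.
Legendre symbol 1 ⇒ 3 is split.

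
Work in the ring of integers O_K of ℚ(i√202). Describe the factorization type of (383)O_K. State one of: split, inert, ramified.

remains prime (inert)

Since -202 ≢ 1 mod 4, the ring of integers is ℤ[√-202] with discriminant 4·(-202) = -808.
disc(K) = -808 is not divisible by 383; 383 is unramified.
Euler's criterion: (-202)^191 mod 383 = 382. Thus (-202|383) = -1.
d is a non-residue mod p, hence 383 remains inert in O_K.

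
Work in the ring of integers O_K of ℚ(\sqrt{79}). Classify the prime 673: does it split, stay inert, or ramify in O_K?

inert

Since 79 ≢ 1 mod 4, the ring of integers is ℤ[√79] with discriminant 4·79 = 316.
673 ∤ 316, so 673 is unramified.
Legendre symbol by Euler's criterion: (79/673) ≡ 79^336 ≡ 672 (mod 673), i.e. (79/673) = -1.
(79/673) = -1, so 673 is inert.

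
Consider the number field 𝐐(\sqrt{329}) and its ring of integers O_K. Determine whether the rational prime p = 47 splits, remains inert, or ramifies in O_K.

329 mod 4 = 1, hence disc K = 329 and O_K = ℤ[(1+√329)/2].
47 divides disc(K) = 329, so 47 ramifies.

p ramifies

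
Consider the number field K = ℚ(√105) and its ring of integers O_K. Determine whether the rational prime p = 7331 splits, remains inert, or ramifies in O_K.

p is inert

d = 105 ≡ 1 (mod 4), so O_K = ℤ[(1+√105)/2] and disc(K) = d = 105.
7331 ∤ 105, so 7331 is unramified.
Compute (105/7331) via Euler: 105^((7331-1)/2) mod 7331 = 7330, so (105/7331) = -1.
Legendre symbol -1 ⇒ 7331 is inert.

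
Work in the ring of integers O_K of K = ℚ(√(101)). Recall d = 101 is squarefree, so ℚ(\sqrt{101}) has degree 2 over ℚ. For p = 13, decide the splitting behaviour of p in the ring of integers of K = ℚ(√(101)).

d = 101 ≡ 1 (mod 4), so O_K = ℤ[(1+√101)/2] and disc(K) = d = 101.
13 ∤ 101, so 13 is unramified.
Legendre symbol by Euler's criterion: (101/13) ≡ 101^6 ≡ 1 (mod 13), i.e. (101/13) = 1.
(101/13) = 1, so 13 splits.

split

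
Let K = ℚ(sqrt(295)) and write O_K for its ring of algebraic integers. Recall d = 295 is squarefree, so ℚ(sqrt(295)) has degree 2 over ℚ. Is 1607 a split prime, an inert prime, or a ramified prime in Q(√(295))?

p is inert

d = 295 ≡ 3 (mod 4), so O_K = ℤ[√295] and disc(K) = 4d = 1180.
Since gcd(1607, 1180) = 1 the prime 1607 does not ramify.
Compute (295/1607) via Euler: 295^((1607-1)/2) mod 1607 = 1606, so (295/1607) = -1.
d is a non-residue mod p, hence 1607 remains inert in O_K.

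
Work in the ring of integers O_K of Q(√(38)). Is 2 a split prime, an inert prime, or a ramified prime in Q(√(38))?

38 mod 4 = 2, hence disc K = 4·38 = 152 and O_K = ℤ[√38].
disc(K) = 152 = 2·76, so p = 2 is ramified.

2 is ramified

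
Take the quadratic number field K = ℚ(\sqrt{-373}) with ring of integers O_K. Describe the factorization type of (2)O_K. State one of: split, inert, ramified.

ramified

-373 mod 4 = 3, hence disc K = 4·(-373) = -1492 and O_K = ℤ[√-373].
Ramification test: 2 | -1492. The prime 2 ramifies in K.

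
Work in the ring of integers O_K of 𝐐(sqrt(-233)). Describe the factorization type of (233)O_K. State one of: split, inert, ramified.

ramified — (233) = 𝔭²

d = -233 ≡ 3 (mod 4), so O_K = ℤ[√-233] and disc(K) = 4d = -932.
Ramification test: 233 | -932. The prime 233 ramifies in K.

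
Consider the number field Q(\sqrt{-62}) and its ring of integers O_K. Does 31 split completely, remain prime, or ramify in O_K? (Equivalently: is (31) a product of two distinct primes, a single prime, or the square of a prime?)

ramified

-62 mod 4 = 2, hence disc K = 4·(-62) = -248 and O_K = ℤ[√-62].
31 divides disc(K) = -248, so 31 ramifies.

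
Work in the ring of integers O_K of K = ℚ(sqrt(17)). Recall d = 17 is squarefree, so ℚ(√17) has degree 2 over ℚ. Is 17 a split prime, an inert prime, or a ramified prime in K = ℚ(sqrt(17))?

17 mod 4 = 1, hence disc K = 17 and O_K = ℤ[(1+√17)/2].
17 divides disc(K) = 17, so 17 ramifies.

17 is ramified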